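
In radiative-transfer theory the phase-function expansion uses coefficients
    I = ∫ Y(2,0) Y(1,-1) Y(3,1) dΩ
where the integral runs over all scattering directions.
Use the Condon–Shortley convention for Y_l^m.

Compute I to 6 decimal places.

m-sum 0 ✓  L=6 even ✓  1≤3≤3 ✓
Π(2lᵢ+1) = 5×3×7 = 105
triangle coeff Δ(2,1,3) = 1/105
Σ_t [0,0]: t=0:+1/4 = 1/4
(3j)²=3/35 [(2 1 3; 0 0 0)], sign=-1
Σ_t [0,0]: t=0:+1/8 = 1/8
(3j)²=2/35 [(2 1 3; 0 -1 1)], sign=+1
⇒ 4πI² = 18/35
I = (-1)√(18/35/(4π)) = -0.20230066

-0.202301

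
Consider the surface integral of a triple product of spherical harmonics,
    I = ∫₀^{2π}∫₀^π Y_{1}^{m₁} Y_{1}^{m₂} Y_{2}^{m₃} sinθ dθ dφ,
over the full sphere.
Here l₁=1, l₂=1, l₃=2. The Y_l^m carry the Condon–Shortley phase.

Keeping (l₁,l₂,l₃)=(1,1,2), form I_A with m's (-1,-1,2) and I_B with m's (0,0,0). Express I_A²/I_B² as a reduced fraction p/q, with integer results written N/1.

3/2

Shared (l₁,l₂,l₃)=(1,1,2): N and (l;000)² cancel in I_A²/I_B².
A: Δ = 0!·2!·2!/5! = 1/30; Racah Σ t=0..0: t=0:+1/4 = 1/4; ⇒ 3j(1 1 2; -1 -1 2)² = 1/5, sgn +1
B: Δ = 0!·2!·2!/5! = 1/30; Racah Σ t=0..0: t=0:+1/1 = 1/1; ⇒ 3j(1 1 2; 0 0 0)² = 2/15, sgn +1
I_A²/I_B² = (1/5)/(2/15) = 3/2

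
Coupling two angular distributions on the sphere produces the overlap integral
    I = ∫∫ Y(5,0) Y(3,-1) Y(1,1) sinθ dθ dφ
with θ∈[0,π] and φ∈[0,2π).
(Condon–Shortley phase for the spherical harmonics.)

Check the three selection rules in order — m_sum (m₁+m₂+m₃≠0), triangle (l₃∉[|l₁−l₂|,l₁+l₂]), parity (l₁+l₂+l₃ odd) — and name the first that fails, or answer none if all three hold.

triangle

azimuthal sum: 0 − 1 + 1 = 0  ✓
2 ≤ 1 ≤ 8 (triangle on l)  ✗
L = 5 + 3 + 1 = 9 (odd)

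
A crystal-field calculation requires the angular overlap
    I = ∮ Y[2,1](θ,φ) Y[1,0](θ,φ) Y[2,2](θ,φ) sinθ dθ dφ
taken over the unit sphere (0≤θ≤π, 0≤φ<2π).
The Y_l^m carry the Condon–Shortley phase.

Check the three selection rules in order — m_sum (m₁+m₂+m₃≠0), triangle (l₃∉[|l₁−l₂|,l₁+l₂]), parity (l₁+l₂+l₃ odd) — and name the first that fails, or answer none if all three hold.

m₁+m₂+m₃ = 1 + 0 + 2 = 3  ✗
triangle: |2−1|=1 ≤ l₃=2 ≤ 2+1=3
parity: l₁+l₂+l₃ = 5 is odd

m_sum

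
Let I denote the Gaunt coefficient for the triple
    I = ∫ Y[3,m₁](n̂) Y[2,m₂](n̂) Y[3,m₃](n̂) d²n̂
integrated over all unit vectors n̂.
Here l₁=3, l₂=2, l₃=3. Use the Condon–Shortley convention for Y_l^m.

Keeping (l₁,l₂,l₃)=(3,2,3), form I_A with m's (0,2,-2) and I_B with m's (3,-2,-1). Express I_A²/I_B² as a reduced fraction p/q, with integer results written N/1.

2/1

Same 3,2,3: normalisation and zero-m 3j drop out of the ratio.
A: Δ: 2! 4! 2! / 9! → 1/3780; sum: t=2:+1/24 = 1/24; 3j²(3 2 3; 0 2 -2) = Δ·Π!·Σ² = 1/21  (sign -1)
B: Δ: 2! 4! 2! / 9! → 1/3780; sum: t=0:+1/96 = 1/96; 3j²(3 2 3; 3 -2 -1) = Δ·Π!·Σ² = 1/42  (sign +1)
I_A²/I_B² = (1/21)/(1/42) = 2/1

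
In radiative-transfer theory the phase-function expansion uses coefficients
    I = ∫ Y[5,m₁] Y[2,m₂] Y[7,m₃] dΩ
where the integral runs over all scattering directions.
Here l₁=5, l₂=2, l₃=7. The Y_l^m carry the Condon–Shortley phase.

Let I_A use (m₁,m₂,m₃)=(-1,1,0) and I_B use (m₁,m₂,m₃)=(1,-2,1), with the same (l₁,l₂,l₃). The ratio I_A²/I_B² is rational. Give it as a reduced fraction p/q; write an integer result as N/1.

7/2

l's match ⇒ only the (l;m) 3-j factors differ between A and B.
A: triangle coeff Δ(5,2,7) = 1/15015; Σ_t [0,0]: t=0:+1/103680 = 1/103680; (3j)²=7/429 [(5 2 7; -1 1 0)], sign=-1
B: triangle coeff Δ(5,2,7) = 1/15015; Σ_t [0,0]: t=0:+1/414720 = 1/414720; (3j)²=2/429 [(5 2 7; 1 -2 1)], sign=+1
I_A²/I_B² = (7/429)/(2/429) = 7/2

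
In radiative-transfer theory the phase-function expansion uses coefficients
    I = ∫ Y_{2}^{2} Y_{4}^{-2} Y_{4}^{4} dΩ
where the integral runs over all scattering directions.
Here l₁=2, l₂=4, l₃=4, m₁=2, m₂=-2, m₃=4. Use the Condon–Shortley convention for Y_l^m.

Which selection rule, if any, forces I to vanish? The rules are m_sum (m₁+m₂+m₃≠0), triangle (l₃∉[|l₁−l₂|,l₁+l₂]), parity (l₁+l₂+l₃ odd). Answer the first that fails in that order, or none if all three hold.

Σmᵢ = 4  ✗
l₃∈[|l₁−l₂|,l₁+l₂]=[2,6], have l₃=4
Σlᵢ = 10 ⇒ even

m_sum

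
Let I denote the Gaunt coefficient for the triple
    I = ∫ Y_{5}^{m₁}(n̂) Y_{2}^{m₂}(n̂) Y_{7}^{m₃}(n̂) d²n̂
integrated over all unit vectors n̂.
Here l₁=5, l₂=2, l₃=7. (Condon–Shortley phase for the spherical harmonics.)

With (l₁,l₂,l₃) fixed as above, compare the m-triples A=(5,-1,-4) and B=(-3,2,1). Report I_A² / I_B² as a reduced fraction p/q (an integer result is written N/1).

11/15

Same 5,2,7: normalisation and zero-m 3j drop out of the ratio.
A: Δ: 0! 10! 4! / 15! → 1/15015; sum: t=0:+1/21772800 = 1/21772800; 3j²(5 2 7; 5 -1 -4) = Δ·Π!·Σ² = 1/1365  (sign -1)
B: Δ: 0! 10! 4! / 15! → 1/15015; sum: t=0:+1/1935360 = 1/1935360; 3j²(5 2 7; -3 2 1) = Δ·Π!·Σ² = 1/1001  (sign +1)
I_A²/I_B² = (1/1365)/(1/1001) = 11/15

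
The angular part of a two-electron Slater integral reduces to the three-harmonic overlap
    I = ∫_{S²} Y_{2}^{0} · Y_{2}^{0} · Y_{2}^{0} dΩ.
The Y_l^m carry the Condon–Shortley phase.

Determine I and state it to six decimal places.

0.180224

Checks pass: Σm=0; 6 even; l₃=2∈[0,4].
(2·2+1)(2·2+1)(2·2+1) = 125
Δ: 2! 2! 2! / 7! → 1/630
sum: t=0:+1/8 t=1:−1/1 t=2:+1/8 = -3/4
3j²(2 2 2; 0 0 0) = Δ·Π!·Σ² = 2/35  (sign -1)
(m-triple is (0,0,0) — same symbol as above.)
combine: 4πI² = 125·2/35·2/35 = 20/49
take √, sign +1: I = 0.18022375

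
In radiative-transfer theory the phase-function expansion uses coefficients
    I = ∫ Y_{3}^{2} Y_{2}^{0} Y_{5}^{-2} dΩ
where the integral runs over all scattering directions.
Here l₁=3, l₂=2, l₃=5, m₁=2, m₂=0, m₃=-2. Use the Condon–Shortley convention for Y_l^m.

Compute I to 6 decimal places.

0.190188

m-sum 0 ✓  L=10 even ✓  1≤5≤5 ✓
Π(2lᵢ+1) = 7×5×11 = 385
triangle coeff Δ(3,2,5) = 1/2310
Σ_t [0,0]: t=0:+1/144 = 1/144
(3j)²=10/231 [(3 2 5; 0 0 0)], sign=-1
Σ_t [0,0]: t=0:+1/480 = 1/480
(3j)²=3/110 [(3 2 5; 2 0 -2)], sign=-1
⇒ 4πI² = 5/11
I = (+1)√(5/11/(4π)) = 0.19018827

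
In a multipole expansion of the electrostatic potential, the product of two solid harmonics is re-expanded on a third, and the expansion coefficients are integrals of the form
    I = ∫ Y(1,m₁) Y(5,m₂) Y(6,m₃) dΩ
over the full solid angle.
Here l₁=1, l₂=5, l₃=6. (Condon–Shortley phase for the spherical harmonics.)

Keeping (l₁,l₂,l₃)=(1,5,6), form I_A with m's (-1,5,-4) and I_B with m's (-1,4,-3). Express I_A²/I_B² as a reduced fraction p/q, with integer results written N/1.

1/3

Same 1,5,6: normalisation and zero-m 3j drop out of the ratio.
A: Δ: 0! 2! 10! / 13! → 1/858; sum: t=0:+1/7257600 = 1/7257600; 3j²(1 5 6; -1 5 -4) = Δ·Π!·Σ² = 1/858  (sign +1)
B: Δ: 0! 2! 10! / 13! → 1/858; sum: t=0:+1/725760 = 1/725760; 3j²(1 5 6; -1 4 -3) = Δ·Π!·Σ² = 1/286  (sign -1)
I_A²/I_B² = (1/858)/(1/286) = 1/3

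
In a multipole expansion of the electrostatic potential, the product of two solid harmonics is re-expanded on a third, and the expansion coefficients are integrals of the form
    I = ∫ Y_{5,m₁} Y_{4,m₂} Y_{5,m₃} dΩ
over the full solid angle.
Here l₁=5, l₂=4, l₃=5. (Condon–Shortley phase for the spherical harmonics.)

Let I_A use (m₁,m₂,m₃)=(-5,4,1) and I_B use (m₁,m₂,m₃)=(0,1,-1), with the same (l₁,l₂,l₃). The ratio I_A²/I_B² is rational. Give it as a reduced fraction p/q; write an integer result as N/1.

2/1

Same 5,4,5: normalisation and zero-m 3j drop out of the ratio.
A: Δ: 4! 6! 4! / 15! → 1/3153150; sum: t=4:+1/414720 = 1/414720; 3j²(5 4 5; -5 4 1) = Δ·Π!·Σ² = 2/429  (sign +1)
B: Δ: 4! 6! 4! / 15! → 1/3153150; sum: t=1:−1/6912 t=2:+1/864 t=3:−1/1152 t=4:+1/17280 = 7/34560; 3j²(5 4 5; 0 1 -1) = Δ·Π!·Σ² = 1/429  (sign +1)
I_A²/I_B² = (2/429)/(1/429) = 2/1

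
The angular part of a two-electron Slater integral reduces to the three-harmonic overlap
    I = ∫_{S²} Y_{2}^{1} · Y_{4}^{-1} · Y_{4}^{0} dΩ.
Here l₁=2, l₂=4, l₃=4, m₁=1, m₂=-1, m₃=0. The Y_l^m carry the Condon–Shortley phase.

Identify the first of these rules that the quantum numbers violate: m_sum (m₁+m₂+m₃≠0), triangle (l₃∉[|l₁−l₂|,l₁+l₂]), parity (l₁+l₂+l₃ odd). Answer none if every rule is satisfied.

azimuthal sum: 1 − 1 + 0 = 0  ✓
2 ≤ 4 ≤ 6 (triangle on l)  ✓
L = 2 + 4 + 4 = 10 (even)  ✓

none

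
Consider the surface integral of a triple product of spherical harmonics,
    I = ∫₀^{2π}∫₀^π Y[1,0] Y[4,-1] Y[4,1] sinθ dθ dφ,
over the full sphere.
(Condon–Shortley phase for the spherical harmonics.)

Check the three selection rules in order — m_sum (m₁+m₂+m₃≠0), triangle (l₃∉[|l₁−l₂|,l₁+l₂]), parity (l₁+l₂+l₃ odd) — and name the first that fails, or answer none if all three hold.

Σmᵢ = 0  ✓
l₃∈[|l₁−l₂|,l₁+l₂]=[3,5], have l₃=4  ✓
Σlᵢ = 9 ⇒ odd  ✗

parity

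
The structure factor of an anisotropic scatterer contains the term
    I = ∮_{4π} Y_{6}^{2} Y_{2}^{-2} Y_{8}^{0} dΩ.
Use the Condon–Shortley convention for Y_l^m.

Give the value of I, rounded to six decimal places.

0.071001

Rules hold: Σm=0, L=16 even, 4≤8≤8.
N = 13·5·17 = 1105
Δ = 0!·12!·4!/17! = 1/30940
Racah Σ t=0..0: t=0:+1/2073600 = 1/2073600
⇒ 3j(6 2 8; 0 0 0)² = 28/1105, sgn +1
Racah Σ t=0..0: t=0:+1/23224320 = 1/23224320
⇒ 3j(6 2 8; 2 -2 0)² = 1/442, sgn +1
4πI² = N·(3j₀)²·(3jₘ)² = 14/221
I = +1·√(0.0633484/4π) = 0.07100075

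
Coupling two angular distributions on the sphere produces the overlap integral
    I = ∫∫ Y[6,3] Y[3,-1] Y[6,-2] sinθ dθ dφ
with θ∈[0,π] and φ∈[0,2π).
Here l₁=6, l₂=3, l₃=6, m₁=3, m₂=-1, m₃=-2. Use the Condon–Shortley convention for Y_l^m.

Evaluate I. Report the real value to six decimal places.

0.000000

l₁+l₂+l₃=15 is odd: 3j(l;000)=0 ⇒ I=0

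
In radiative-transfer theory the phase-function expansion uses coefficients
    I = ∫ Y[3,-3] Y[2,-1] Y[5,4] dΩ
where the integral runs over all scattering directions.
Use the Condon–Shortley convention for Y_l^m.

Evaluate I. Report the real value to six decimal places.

m-sum 0 ✓  L=10 even ✓  1≤5≤5 ✓
Π(2lᵢ+1) = 7×5×11 = 385
triangle coeff Δ(3,2,5) = 1/2310
Σ_t [0,0]: t=0:+1/144 = 1/144
(3j)²=10/231 [(3 2 5; 0 0 0)], sign=-1
Σ_t [0,0]: t=0:+1/4320 = 1/4320
(3j)²=2/55 [(3 2 5; -3 -1 4)], sign=-1
⇒ 4πI² = 20/33
I = (+1)√(20/33/(4π)) = 0.21961050

0.219610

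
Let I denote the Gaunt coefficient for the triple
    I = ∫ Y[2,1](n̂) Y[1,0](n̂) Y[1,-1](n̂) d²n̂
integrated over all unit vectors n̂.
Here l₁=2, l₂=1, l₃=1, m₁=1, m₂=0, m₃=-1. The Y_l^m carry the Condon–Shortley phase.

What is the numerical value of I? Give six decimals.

Rules hold: Σm=0, L=4 even, 1≤1≤3.
N = 5·3·3 = 45
Δ = 2!·2!·0!/5! = 1/30
Racah Σ t=1..1: t=1:−1/1 = -1/1
⇒ 3j(2 1 1; 0 0 0)² = 2/15, sgn +1
Racah Σ t=1..1: t=1:−1/2 = -1/2
⇒ 3j(2 1 1; 1 0 -1)² = 1/10, sgn -1
4πI² = N·(3j₀)²·(3jₘ)² = 3/5
I = -1·√(0.6/4π) = -0.21850969

-0.218510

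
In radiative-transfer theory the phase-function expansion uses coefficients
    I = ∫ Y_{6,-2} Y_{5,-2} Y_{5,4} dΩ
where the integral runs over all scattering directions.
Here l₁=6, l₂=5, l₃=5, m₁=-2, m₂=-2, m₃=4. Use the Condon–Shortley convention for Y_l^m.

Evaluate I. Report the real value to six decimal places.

0.108910

Rules hold: Σm=0, L=16 even, 1≤5≤11.
N = 13·11·11 = 1573
Δ = 6!·6!·4!/17! = 1/28588560
Racah Σ t=1..5: t=1:−1/345600 t=2:+1/13824 t=3:−1/5184 t=4:+1/13824 t=5:−1/345600 = -7/129600
⇒ 3j(6 5 5; 0 0 0)² = 80/7293, sgn +1
Racah Σ t=2..3: t=2:+1/207360 t=3:−1/103680 = -1/207360
⇒ 3j(6 5 5; -2 -2 4)² = 21/2431, sgn +1
4πI² = N·(3j₀)²·(3jₘ)² = 560/3757
I = +1·√(0.149055/4π) = 0.10891018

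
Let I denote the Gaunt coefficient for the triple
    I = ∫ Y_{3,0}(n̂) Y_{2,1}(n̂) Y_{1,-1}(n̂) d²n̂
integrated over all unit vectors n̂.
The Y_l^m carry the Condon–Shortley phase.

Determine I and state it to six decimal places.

0.143048

Checks pass: Σm=0; 6 even; l₃=1∈[1,5].
(2·3+1)(2·2+1)(2·1+1) = 105
Δ: 4! 2! 0! / 7! → 1/105
sum: t=2:+1/4 = 1/4
3j²(3 2 1; 0 0 0) = Δ·Π!·Σ² = 3/35  (sign -1)
sum: t=3:−1/12 = -1/12
3j²(3 2 1; 0 1 -1) = Δ·Π!·Σ² = 1/35  (sign -1)
combine: 4πI² = 105·3/35·1/35 = 9/35
take √, sign +1: I = 0.14304817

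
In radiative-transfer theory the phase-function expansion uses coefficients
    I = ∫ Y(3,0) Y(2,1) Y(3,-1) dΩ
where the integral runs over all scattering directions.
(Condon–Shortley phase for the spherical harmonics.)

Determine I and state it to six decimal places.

-0.059471

Checks pass: Σm=0; 8 even; l₃=3∈[1,5].
(2·3+1)(2·2+1)(2·3+1) = 245
Δ: 2! 4! 2! / 9! → 1/3780
sum: t=0:+1/24 t=1:−1/4 t=2:+1/24 = -1/6
3j²(3 2 3; 0 0 0) = Δ·Π!·Σ² = 4/105  (sign +1)
sum: t=1:−1/8 t=2:+1/12 = -1/24
3j²(3 2 3; 0 1 -1) = Δ·Π!·Σ² = 1/210  (sign -1)
combine: 4πI² = 245·4/105·1/210 = 2/45
take √, sign -1: I = -0.05947080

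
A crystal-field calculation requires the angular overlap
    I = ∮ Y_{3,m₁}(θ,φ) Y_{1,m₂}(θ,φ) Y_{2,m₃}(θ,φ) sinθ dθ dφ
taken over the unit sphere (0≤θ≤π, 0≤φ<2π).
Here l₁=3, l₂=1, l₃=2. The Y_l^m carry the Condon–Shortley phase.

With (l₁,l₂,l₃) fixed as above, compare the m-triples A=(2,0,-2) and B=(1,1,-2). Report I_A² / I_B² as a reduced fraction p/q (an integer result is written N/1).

5/1

Shared (l₁,l₂,l₃)=(3,1,2): N and (l;000)² cancel in I_A²/I_B².
A: Δ = 2!·4!·0!/7! = 1/105; Racah Σ t=1..1: t=1:−1/24 = -1/24; ⇒ 3j(3 1 2; 2 0 -2)² = 1/21, sgn -1
B: Δ = 2!·4!·0!/7! = 1/105; Racah Σ t=2..2: t=2:+1/48 = 1/48; ⇒ 3j(3 1 2; 1 1 -2)² = 1/105, sgn +1
I_A²/I_B² = (1/21)/(1/105) = 5/1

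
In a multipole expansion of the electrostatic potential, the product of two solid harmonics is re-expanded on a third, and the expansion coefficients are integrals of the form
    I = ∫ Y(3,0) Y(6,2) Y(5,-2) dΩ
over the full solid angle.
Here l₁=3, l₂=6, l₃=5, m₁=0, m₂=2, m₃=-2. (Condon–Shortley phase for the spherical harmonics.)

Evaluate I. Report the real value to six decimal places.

m-sum 0 ✓  L=14 even ✓  3≤5≤9 ✓
Π(2lᵢ+1) = 7×13×11 = 1001
triangle coeff Δ(3,6,5) = 1/675675
Σ_t [1,3]: t=1:−1/8640 t=2:+1/2304 t=3:−1/8640 = 7/34560
(3j)²=7/429 [(3 6 5; 0 0 0)], sign=-1
Σ_t [1,3]: t=1:−1/60480 t=2:+1/5760 t=3:−1/8640 = 1/24192
(3j)²=8/3003 [(3 6 5; 0 2 -2)], sign=-1
⇒ 4πI² = 56/1287
I = (+1)√(56/1287/(4π)) = 0.05884368

0.058844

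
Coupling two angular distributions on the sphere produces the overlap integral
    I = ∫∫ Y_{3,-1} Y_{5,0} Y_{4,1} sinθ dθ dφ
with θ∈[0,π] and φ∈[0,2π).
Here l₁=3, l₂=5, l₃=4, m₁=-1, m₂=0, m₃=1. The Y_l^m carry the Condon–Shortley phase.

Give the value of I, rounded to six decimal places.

Rules hold: Σm=0, L=12 even, 2≤4≤8.
N = 7·11·9 = 693
Δ = 4!·2!·6!/13! = 1/180180
Racah Σ t=1..3: t=1:−1/576 t=2:+1/144 t=3:−1/576 = 1/288
⇒ 3j(3 5 4; 0 0 0)² = 20/1001, sgn +1
Racah Σ t=2..4: t=2:+1/288 t=3:−1/288 t=4:+1/5760 = 1/5760
⇒ 3j(3 5 4; -1 0 1)² = 1/12012, sgn -1
4πI² = N·(3j₀)²·(3jₘ)² = 15/13013
I = -1·√(0.00115269/4π) = -0.00957750

-0.009577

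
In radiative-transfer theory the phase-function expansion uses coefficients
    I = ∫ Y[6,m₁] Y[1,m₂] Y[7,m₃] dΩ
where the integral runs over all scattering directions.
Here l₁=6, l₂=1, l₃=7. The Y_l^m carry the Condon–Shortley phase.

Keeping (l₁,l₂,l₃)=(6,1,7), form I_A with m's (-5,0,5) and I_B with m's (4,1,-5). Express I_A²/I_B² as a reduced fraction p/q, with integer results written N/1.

Same 6,1,7: normalisation and zero-m 3j drop out of the ratio.
A: Δ: 0! 12! 2! / 15! → 1/1365; sum: t=0:+1/39916800 = 1/39916800; 3j²(6 1 7; -5 0 5) = Δ·Π!·Σ² = 8/455  (sign +1)
B: Δ: 0! 12! 2! / 15! → 1/1365; sum: t=0:+1/14515200 = 1/14515200; 3j²(6 1 7; 4 1 -5) = Δ·Π!·Σ² = 22/455  (sign +1)
I_A²/I_B² = (8/455)/(22/455) = 4/11

4/11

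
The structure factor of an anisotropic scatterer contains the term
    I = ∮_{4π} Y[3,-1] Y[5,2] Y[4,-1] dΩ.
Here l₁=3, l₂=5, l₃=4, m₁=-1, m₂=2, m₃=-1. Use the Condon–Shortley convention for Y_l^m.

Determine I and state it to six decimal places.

Checks pass: Σm=0; 12 even; l₃=4∈[2,8].
(2·3+1)(2·5+1)(2·4+1) = 693
Δ: 4! 2! 6! / 13! → 1/180180
sum: t=1:−1/576 t=2:+1/144 t=3:−1/576 = 1/288
3j²(3 5 4; 0 0 0) = Δ·Π!·Σ² = 20/1001  (sign +1)
sum: t=2:+1/960 t=3:−1/288 t=4:+1/1728 = -1/540
3j²(3 5 4; -1 2 -1) = Δ·Π!·Σ² = 128/6435  (sign +1)
combine: 4πI² = 693·20/1001·128/6435 = 512/1859
take √, sign +1: I = 0.14804384

0.148044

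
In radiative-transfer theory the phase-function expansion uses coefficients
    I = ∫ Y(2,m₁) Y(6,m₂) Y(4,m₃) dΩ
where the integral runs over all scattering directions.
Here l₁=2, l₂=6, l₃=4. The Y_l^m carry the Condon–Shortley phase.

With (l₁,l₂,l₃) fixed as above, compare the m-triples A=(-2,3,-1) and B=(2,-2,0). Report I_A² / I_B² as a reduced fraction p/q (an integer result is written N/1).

9/5

l's match ⇒ only the (l;m) 3-j factors differ between A and B.
A: triangle coeff Δ(2,6,4) = 1/6435; Σ_t [4,4]: t=4:+1/17280 = 1/17280; (3j)²=14/715 [(2 6 4; -2 3 -1)], sign=-1
B: triangle coeff Δ(2,6,4) = 1/6435; Σ_t [0,0]: t=0:+1/13824 = 1/13824; (3j)²=14/1287 [(2 6 4; 2 -2 0)], sign=+1
I_A²/I_B² = (14/715)/(14/1287) = 9/5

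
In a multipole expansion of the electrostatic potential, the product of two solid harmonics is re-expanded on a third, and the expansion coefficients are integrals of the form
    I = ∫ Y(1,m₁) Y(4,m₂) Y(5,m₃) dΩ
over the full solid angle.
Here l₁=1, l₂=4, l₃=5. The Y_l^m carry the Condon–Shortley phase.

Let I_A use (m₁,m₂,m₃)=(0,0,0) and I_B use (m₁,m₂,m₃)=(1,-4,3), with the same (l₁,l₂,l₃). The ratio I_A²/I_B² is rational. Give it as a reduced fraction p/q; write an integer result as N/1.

25/1

Same 1,4,5: normalisation and zero-m 3j drop out of the ratio.
A: Δ: 0! 2! 8! / 11! → 1/495; sum: t=0:+1/576 = 1/576; 3j²(1 4 5; 0 0 0) = Δ·Π!·Σ² = 5/99  (sign -1)
B: Δ: 0! 2! 8! / 11! → 1/495; sum: t=0:+1/80640 = 1/80640; 3j²(1 4 5; 1 -4 3) = Δ·Π!·Σ² = 1/495  (sign +1)
I_A²/I_B² = (5/99)/(1/495) = 25/1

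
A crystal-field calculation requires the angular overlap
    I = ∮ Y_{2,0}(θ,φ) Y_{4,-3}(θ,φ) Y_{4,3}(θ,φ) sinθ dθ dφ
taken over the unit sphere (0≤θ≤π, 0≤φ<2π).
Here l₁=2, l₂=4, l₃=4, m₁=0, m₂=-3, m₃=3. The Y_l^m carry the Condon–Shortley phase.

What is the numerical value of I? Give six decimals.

m-sum 0 ✓  L=10 even ✓  2≤4≤6 ✓
Π(2lᵢ+1) = 5×9×9 = 405
triangle coeff Δ(2,4,4) = 1/13860
Σ_t [0,2]: t=0:+1/192 t=1:−1/36 t=2:+1/192 = -5/288
(3j)²=20/693 [(2 4 4; 0 0 0)], sign=-1
Σ_t [0,1]: t=0:+1/480 t=1:−1/720 = 1/1440
(3j)²=7/1980 [(2 4 4; 0 -3 3)], sign=-1
⇒ 4πI² = 5/121
I = (+1)√(5/121/(4π)) = 0.05734392

0.057344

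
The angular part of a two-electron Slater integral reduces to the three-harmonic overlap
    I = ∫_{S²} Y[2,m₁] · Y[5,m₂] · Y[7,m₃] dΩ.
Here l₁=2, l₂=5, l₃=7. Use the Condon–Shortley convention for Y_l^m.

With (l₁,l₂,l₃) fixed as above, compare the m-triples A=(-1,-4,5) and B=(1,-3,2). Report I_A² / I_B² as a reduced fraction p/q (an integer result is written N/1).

Same 2,5,7: normalisation and zero-m 3j drop out of the ratio.
A: Δ: 0! 4! 10! / 15! → 1/15015; sum: t=0:+1/2177280 = 1/2177280; 3j²(2 5 7; -1 -4 5) = Δ·Π!·Σ² = 8/273  (sign +1)
B: Δ: 0! 4! 10! / 15! → 1/15015; sum: t=0:+1/483840 = 1/483840; 3j²(2 5 7; 1 -3 2) = Δ·Π!·Σ² = 6/1001  (sign -1)
I_A²/I_B² = (8/273)/(6/1001) = 44/9

44/9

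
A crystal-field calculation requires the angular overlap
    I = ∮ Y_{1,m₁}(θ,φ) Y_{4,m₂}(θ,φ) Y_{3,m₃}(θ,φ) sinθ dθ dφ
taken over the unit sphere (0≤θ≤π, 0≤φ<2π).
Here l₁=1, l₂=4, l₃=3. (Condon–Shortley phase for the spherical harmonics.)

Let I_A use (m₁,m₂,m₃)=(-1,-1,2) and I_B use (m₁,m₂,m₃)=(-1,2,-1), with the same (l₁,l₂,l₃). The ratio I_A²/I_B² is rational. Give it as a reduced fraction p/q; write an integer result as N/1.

1/5

l's match ⇒ only the (l;m) 3-j factors differ between A and B.
A: triangle coeff Δ(1,4,3) = 1/252; Σ_t [2,2]: t=2:+1/240 = 1/240; (3j)²=1/84 [(1 4 3; -1 -1 2)], sign=-1
B: triangle coeff Δ(1,4,3) = 1/252; Σ_t [2,2]: t=2:+1/96 = 1/96; (3j)²=5/84 [(1 4 3; -1 2 -1)], sign=+1
I_A²/I_B² = (1/84)/(5/84) = 1/5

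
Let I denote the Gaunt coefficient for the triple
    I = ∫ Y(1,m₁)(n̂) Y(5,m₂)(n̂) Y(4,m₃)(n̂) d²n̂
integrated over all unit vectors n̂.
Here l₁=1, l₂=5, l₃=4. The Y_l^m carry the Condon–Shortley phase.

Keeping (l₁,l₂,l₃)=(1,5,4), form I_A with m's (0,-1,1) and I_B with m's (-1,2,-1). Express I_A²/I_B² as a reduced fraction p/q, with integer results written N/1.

l's match ⇒ only the (l;m) 3-j factors differ between A and B.
A: triangle coeff Δ(1,5,4) = 1/495; Σ_t [1,1]: t=1:−1/720 = -1/720; (3j)²=8/165 [(1 5 4; 0 -1 1)], sign=+1
B: triangle coeff Δ(1,5,4) = 1/495; Σ_t [2,2]: t=2:+1/1440 = 1/1440; (3j)²=7/165 [(1 5 4; -1 2 -1)], sign=-1
I_A²/I_B² = (8/165)/(7/165) = 8/7

8/7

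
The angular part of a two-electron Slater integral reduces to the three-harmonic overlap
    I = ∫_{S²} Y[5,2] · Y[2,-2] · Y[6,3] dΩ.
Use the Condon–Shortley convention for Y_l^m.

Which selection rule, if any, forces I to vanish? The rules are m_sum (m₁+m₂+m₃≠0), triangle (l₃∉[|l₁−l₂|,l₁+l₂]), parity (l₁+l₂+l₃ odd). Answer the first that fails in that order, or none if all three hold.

m_sum

m₁+m₂+m₃ = 2 − 2 + 3 = 3  ✗
triangle: |5−2|=3 ≤ l₃=6 ≤ 5+2=7
parity: l₁+l₂+l₃ = 13 is odd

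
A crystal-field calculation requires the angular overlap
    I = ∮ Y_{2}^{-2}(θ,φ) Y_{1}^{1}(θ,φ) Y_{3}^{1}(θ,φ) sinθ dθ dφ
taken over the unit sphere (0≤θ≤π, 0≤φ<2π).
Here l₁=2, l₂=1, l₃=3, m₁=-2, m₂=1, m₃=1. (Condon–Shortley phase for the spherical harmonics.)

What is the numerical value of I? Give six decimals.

Rules hold: Σm=0, L=6 even, 1≤3≤3.
N = 5·3·7 = 105
Δ = 0!·4!·2!/7! = 1/105
Racah Σ t=0..0: t=0:+1/4 = 1/4
⇒ 3j(2 1 3; 0 0 0)² = 3/35, sgn -1
Racah Σ t=0..0: t=0:+1/48 = 1/48
⇒ 3j(2 1 3; -2 1 1)² = 1/105, sgn +1
4πI² = N·(3j₀)²·(3jₘ)² = 3/35
I = -1·√(0.0857143/4π) = -0.08258890

-0.082589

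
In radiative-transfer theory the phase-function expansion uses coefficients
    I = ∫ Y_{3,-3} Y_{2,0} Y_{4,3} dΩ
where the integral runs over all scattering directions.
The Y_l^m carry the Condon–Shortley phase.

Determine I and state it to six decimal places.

0.000000

Σlᵢ=9 odd — θ-integrand is odd under cosθ→−cosθ; I=0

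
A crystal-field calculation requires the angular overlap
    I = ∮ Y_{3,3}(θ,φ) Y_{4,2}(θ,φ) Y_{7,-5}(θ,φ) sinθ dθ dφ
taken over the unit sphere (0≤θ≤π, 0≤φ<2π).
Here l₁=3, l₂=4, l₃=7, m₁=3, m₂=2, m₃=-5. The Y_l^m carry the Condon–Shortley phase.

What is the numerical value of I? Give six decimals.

-0.204818

Checks pass: Σm=0; 14 even; l₃=7∈[1,7].
(2·3+1)(2·4+1)(2·7+1) = 945
Δ: 0! 6! 8! / 15! → 1/45045
sum: t=0:+1/20736 = 1/20736
3j²(3 4 7; 0 0 0) = Δ·Π!·Σ² = 35/1287  (sign -1)
sum: t=0:+1/1036800 = 1/1036800
3j²(3 4 7; 3 2 -5) = Δ·Π!·Σ² = 4/195  (sign +1)
combine: 4πI² = 945·35/1287·4/195 = 980/1859
take √, sign -1: I = -0.20481814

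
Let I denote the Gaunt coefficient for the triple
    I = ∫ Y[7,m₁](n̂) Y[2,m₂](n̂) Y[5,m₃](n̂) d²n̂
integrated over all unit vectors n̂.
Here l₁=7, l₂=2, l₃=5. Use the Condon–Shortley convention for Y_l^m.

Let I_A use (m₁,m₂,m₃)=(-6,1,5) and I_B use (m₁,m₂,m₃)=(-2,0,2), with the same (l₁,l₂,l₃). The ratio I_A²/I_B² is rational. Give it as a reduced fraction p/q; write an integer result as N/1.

Shared (l₁,l₂,l₃)=(7,2,5): N and (l;000)² cancel in I_A²/I_B².
A: Δ = 4!·10!·0!/15! = 1/15015; Racah Σ t=3..3: t=3:−1/21772800 = -1/21772800; ⇒ 3j(7 2 5; -6 1 5)² = 2/105, sgn -1
B: Δ = 4!·10!·0!/15! = 1/15015; Racah Σ t=2..2: t=2:+1/120960 = 1/120960; ⇒ 3j(7 2 5; -2 0 2)² = 24/1001, sgn -1
I_A²/I_B² = (2/105)/(24/1001) = 143/180

143/180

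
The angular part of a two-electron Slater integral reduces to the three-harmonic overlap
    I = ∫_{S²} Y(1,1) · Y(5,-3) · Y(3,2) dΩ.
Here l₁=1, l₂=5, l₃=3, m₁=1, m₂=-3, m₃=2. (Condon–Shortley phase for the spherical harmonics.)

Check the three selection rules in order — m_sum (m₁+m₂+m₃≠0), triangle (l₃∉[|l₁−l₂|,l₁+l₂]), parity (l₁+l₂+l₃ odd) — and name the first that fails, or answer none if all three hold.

Σmᵢ = 0  ✓
l₃∈[|l₁−l₂|,l₁+l₂]=[4,6], have l₃=3  ✗
Σlᵢ = 9 ⇒ odd

triangle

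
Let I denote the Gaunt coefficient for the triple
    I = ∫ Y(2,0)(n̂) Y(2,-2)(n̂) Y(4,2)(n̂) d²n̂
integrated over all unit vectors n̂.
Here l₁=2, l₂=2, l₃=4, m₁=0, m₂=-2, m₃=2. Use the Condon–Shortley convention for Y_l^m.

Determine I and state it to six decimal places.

0.156078

Checks pass: Σm=0; 8 even; l₃=4∈[0,4].
(2·2+1)(2·2+1)(2·4+1) = 225
Δ: 0! 4! 4! / 9! → 1/630
sum: t=0:+1/16 = 1/16
3j²(2 2 4; 0 0 0) = Δ·Π!·Σ² = 2/35  (sign +1)
sum: t=0:+1/96 = 1/96
3j²(2 2 4; 0 -2 2) = Δ·Π!·Σ² = 1/42  (sign +1)
combine: 4πI² = 225·2/35·1/42 = 15/49
take √, sign +1: I = 0.15607835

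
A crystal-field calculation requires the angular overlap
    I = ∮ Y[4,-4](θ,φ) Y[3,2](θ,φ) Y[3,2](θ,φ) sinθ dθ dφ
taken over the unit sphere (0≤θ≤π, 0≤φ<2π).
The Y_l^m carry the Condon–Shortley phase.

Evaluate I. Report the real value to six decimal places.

m-sum 0 ✓  L=10 even ✓  1≤3≤7 ✓
Π(2lᵢ+1) = 9×7×7 = 441
triangle coeff Δ(4,3,3) = 1/34650
Σ_t [1,3]: t=1:−1/72 t=2:+1/16 t=3:−1/72 = 5/144
(3j)²=2/77 [(4 3 3; 0 0 0)], sign=-1
Σ_t [4,4]: t=4:+1/576 = 1/576
(3j)²=5/99 [(4 3 3; -4 2 2)], sign=-1
⇒ 4πI² = 70/121
I = (+1)√(70/121/(4π)) = 0.21456131

0.214561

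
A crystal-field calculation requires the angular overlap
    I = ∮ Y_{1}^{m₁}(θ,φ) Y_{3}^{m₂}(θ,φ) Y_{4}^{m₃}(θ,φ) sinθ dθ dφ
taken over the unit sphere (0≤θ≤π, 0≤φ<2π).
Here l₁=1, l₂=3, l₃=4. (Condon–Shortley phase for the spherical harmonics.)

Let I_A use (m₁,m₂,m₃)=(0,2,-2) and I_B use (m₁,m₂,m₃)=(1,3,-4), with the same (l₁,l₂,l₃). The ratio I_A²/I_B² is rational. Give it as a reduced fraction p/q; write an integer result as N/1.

Shared (l₁,l₂,l₃)=(1,3,4): N and (l;000)² cancel in I_A²/I_B².
A: Δ = 0!·2!·6!/9! = 1/252; Racah Σ t=0..0: t=0:+1/120 = 1/120; ⇒ 3j(1 3 4; 0 2 -2)² = 1/21, sgn +1
B: Δ = 0!·2!·6!/9! = 1/252; Racah Σ t=0..0: t=0:+1/1440 = 1/1440; ⇒ 3j(1 3 4; 1 3 -4)² = 1/9, sgn +1
I_A²/I_B² = (1/21)/(1/9) = 3/7

3/7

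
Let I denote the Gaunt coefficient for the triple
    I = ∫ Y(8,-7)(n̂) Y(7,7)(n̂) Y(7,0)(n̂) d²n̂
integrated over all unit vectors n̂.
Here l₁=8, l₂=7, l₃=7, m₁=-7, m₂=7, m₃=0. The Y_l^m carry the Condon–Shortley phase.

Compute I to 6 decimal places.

0.106114

m-sum 0 ✓  L=22 even ✓  1≤7≤15 ✓
Π(2lᵢ+1) = 17×15×15 = 3825
triangle coeff Δ(8,7,7) = 1/22086194130
Σ_t [1,7]: t=1:−1/18289152000 t=2:+1/248832000 t=3:−1/24883200 t=4:+1/11943936 t=5:−1/24883200 t=6:+1/248832000 t=7:−1/18289152000 = 11/975421440
(3j)²=1750/289731 [(8 7 7; 0 0 0)], sign=-1
Σ_t [8,8]: t=8:+1/146313216000 = 1/146313216000
(3j)²=91/14858 [(8 7 7; -7 7 0)], sign=-1
⇒ 4πI² = 459375/3246473
I = (+1)√(459375/3246473/(4π)) = 0.10611404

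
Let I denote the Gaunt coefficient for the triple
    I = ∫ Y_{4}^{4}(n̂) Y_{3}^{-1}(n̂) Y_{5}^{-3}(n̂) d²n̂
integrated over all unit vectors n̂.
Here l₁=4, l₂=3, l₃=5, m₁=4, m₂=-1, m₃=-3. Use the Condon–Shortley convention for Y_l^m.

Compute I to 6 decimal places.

Rules hold: Σm=0, L=12 even, 1≤5≤7.
N = 9·7·11 = 693
Δ = 2!·6!·4!/13! = 1/180180
Racah Σ t=0..2: t=0:+1/576 t=1:−1/144 t=2:+1/576 = -1/288
⇒ 3j(4 3 5; 0 0 0)² = 20/1001, sgn +1
Racah Σ t=0..0: t=0:+1/5760 = 1/5760
⇒ 3j(4 3 5; 4 -1 -3)² = 56/2145, sgn +1
4πI² = N·(3j₀)²·(3jₘ)² = 672/1859
I = +1·√(0.361485/4π) = 0.16960553

0.169606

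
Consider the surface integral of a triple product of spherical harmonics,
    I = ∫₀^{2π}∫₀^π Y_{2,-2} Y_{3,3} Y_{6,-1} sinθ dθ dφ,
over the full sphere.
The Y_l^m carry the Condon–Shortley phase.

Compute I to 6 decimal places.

0.000000

triangle: need 1≤l₃≤5, have 6; I=0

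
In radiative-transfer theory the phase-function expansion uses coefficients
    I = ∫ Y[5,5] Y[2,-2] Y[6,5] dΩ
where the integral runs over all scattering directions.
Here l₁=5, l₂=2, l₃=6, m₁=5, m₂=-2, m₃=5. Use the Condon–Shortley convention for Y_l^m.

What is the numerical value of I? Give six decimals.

m-sum = 5 − 2 + 5 = 8 ≠ 0 ⇒ I = 0

0.000000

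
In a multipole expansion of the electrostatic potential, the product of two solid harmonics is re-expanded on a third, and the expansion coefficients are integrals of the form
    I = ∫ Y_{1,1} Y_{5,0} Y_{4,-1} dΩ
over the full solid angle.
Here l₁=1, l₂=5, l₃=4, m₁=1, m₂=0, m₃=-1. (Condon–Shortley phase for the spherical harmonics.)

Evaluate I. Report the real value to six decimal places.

m-sum 0 ✓  L=10 even ✓  4≤4≤6 ✓
Π(2lᵢ+1) = 3×11×9 = 297
triangle coeff Δ(1,5,4) = 1/495
Σ_t [1,1]: t=1:−1/576 = -1/576
(3j)²=5/99 [(1 5 4; 0 0 0)], sign=-1
Σ_t [0,0]: t=0:+1/1440 = 1/1440
(3j)²=2/99 [(1 5 4; 1 0 -1)], sign=-1
⇒ 4πI² = 10/33
I = (+1)√(10/33/(4π)) = 0.15528807

0.155288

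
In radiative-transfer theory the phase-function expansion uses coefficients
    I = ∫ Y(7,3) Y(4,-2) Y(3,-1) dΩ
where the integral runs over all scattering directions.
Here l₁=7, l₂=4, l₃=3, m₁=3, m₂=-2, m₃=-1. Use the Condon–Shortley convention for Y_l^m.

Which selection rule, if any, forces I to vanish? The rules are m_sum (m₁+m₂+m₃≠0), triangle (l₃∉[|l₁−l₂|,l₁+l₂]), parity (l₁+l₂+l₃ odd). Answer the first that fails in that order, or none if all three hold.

m₁+m₂+m₃ = 3 − 2 − 1 = 0  ✓
triangle: |7−4|=3 ≤ l₃=3 ≤ 7+4=11  ✓
parity: l₁+l₂+l₃ = 14 is even  ✓

none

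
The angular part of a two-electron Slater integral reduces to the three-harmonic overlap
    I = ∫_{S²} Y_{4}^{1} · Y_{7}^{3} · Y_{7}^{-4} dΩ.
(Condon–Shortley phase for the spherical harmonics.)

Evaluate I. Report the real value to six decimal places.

0.111287

Checks pass: Σm=0; 18 even; l₃=7∈[3,11].
(2·4+1)(2·7+1)(2·7+1) = 2025
Δ: 4! 4! 10! / 19! → 1/58198140
sum: t=0:+1/17418240 t=1:−1/622080 t=2:+1/230400 t=3:−1/622080 t=4:+1/17418240 = 1/806400
3j²(4 7 7; 0 0 0) = Δ·Π!·Σ² = 2268/230945  (sign -1)
sum: t=0:+1/522547200 t=1:−1/8709120 t=2:+1/1935360 t=3:−1/4354560 = 13/74649600
3j²(4 7 7; 1 3 -4) = Δ·Π!·Σ² = 91/11628  (sign -1)
combine: 4πI² = 2025·2268/230945·91/11628 = 178605/1147619
take √, sign +1: I = 0.11128663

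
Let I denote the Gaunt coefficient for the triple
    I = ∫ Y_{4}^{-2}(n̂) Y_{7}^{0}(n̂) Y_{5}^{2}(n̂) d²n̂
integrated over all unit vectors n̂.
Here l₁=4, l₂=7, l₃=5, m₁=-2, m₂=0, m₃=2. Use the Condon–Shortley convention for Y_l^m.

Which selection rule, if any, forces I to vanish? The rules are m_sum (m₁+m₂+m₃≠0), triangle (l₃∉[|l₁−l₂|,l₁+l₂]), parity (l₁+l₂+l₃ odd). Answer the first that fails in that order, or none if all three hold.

azimuthal sum: -2 + 0 + 2 = 0  ✓
3 ≤ 5 ≤ 11 (triangle on l)  ✓
L = 4 + 7 + 5 = 16 (even)  ✓

none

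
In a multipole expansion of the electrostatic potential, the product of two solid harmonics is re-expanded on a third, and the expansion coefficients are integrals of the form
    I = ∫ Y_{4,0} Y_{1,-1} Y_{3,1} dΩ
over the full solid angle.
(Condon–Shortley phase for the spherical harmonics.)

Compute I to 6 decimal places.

m-sum 0 ✓  L=8 even ✓  3≤3≤5 ✓
Π(2lᵢ+1) = 9×3×7 = 189
triangle coeff Δ(4,1,3) = 1/252
Σ_t [1,1]: t=1:−1/36 = -1/36
(3j)²=4/63 [(4 1 3; 0 0 0)], sign=+1
Σ_t [0,0]: t=0:+1/96 = 1/96
(3j)²=1/42 [(4 1 3; 0 -1 1)], sign=+1
⇒ 4πI² = 2/7
I = (+1)√(2/7/(4π)) = 0.15078601

0.150786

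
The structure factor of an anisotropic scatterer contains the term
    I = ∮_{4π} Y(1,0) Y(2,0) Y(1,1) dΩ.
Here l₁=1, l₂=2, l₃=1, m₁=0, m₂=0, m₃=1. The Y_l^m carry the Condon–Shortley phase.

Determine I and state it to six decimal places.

0.000000

Σmᵢ = 1 ≠ 0, so the φ-integral vanishes; I = 0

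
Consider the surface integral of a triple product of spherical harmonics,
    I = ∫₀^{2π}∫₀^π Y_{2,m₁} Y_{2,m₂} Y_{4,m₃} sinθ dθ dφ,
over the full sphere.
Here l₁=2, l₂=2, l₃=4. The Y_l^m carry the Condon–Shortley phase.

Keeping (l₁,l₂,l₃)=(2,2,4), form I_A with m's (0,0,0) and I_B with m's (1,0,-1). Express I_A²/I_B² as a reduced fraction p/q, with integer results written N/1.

Shared (l₁,l₂,l₃)=(2,2,4): N and (l;000)² cancel in I_A²/I_B².
A: Δ = 0!·4!·4!/9! = 1/630; Racah Σ t=0..0: t=0:+1/16 = 1/16; ⇒ 3j(2 2 4; 0 0 0)² = 2/35, sgn +1
B: Δ = 0!·4!·4!/9! = 1/630; Racah Σ t=0..0: t=0:+1/24 = 1/24; ⇒ 3j(2 2 4; 1 0 -1)² = 1/21, sgn -1
I_A²/I_B² = (2/35)/(1/21) = 6/5

6/5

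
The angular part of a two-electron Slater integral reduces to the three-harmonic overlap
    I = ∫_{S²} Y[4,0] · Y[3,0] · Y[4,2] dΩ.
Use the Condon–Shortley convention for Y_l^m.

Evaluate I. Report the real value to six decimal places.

0.000000

Σmᵢ = 2 ≠ 0, so the φ-integral vanishes; I = 0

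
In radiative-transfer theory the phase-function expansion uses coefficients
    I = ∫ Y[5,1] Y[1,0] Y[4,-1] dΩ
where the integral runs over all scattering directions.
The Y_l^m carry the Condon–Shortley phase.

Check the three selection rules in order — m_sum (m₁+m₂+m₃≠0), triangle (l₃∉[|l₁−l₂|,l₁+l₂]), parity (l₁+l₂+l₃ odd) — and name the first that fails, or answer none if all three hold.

Σmᵢ = 0  ✓
l₃∈[|l₁−l₂|,l₁+l₂]=[4,6], have l₃=4  ✓
Σlᵢ = 10 ⇒ even  ✓

none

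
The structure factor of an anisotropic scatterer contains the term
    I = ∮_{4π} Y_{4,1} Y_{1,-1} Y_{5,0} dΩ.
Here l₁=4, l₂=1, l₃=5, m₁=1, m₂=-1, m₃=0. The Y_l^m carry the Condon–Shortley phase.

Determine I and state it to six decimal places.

0.155288

Checks pass: Σm=0; 10 even; l₃=5∈[3,5].
(2·4+1)(2·1+1)(2·5+1) = 297
Δ: 0! 8! 2! / 11! → 1/495
sum: t=0:+1/576 = 1/576
3j²(4 1 5; 0 0 0) = Δ·Π!·Σ² = 5/99  (sign -1)
sum: t=0:+1/1440 = 1/1440
3j²(4 1 5; 1 -1 0) = Δ·Π!·Σ² = 2/99  (sign -1)
combine: 4πI² = 297·5/99·2/99 = 10/33
take √, sign +1: I = 0.15528807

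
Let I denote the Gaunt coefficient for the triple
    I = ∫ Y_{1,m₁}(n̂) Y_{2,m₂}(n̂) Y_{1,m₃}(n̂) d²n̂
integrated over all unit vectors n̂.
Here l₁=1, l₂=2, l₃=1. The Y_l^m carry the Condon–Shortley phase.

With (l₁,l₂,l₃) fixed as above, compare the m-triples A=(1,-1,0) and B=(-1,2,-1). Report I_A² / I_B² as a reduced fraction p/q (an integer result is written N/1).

Same 1,2,1: normalisation and zero-m 3j drop out of the ratio.
A: Δ: 2! 0! 2! / 5! → 1/30; sum: t=0:+1/2 = 1/2; 3j²(1 2 1; 1 -1 0) = Δ·Π!·Σ² = 1/10  (sign -1)
B: Δ: 2! 0! 2! / 5! → 1/30; sum: t=2:+1/4 = 1/4; 3j²(1 2 1; -1 2 -1) = Δ·Π!·Σ² = 1/5  (sign +1)
I_A²/I_B² = (1/10)/(1/5) = 1/2

1/2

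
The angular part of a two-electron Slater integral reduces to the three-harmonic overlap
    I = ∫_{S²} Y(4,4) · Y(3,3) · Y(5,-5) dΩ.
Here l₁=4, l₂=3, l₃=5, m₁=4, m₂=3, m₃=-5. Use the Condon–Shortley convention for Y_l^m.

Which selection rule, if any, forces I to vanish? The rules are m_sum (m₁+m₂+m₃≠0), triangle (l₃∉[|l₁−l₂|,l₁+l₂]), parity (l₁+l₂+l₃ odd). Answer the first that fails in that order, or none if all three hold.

m₁+m₂+m₃ = 4 + 3 − 5 = 2  ✗
triangle: |4−3|=1 ≤ l₃=5 ≤ 4+3=7
parity: l₁+l₂+l₃ = 12 is even

m_sum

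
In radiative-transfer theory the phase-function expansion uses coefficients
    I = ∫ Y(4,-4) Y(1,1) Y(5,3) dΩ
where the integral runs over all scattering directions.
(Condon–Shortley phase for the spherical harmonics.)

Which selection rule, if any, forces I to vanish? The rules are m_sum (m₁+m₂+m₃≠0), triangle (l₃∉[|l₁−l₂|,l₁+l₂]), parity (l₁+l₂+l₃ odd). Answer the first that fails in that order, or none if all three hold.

m₁+m₂+m₃ = -4 + 1 + 3 = 0  ✓
triangle: |4−1|=3 ≤ l₃=5 ≤ 4+1=5  ✓
parity: l₁+l₂+l₃ = 10 is even  ✓

none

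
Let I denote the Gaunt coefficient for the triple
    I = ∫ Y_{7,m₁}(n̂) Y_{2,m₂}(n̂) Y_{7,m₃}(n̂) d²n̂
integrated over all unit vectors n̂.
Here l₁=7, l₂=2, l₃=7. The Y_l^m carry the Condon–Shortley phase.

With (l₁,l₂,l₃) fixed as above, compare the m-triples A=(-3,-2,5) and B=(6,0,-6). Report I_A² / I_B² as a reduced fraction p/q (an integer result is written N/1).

297/338

Same 7,2,7: normalisation and zero-m 3j drop out of the ratio.
A: Δ: 2! 12! 2! / 17! → 1/185640; sum: t=0:+1/29030400 = 1/29030400; 3j²(7 2 7; -3 -2 5) = Δ·Π!·Σ² = 99/7735  (sign +1)
B: Δ: 2! 12! 2! / 17! → 1/185640; sum: t=0:+1/159667200 t=1:−1/479001600 = 1/239500800; 3j²(7 2 7; 6 0 -6) = Δ·Π!·Σ² = 26/1785  (sign -1)
I_A²/I_B² = (99/7735)/(26/1785) = 297/338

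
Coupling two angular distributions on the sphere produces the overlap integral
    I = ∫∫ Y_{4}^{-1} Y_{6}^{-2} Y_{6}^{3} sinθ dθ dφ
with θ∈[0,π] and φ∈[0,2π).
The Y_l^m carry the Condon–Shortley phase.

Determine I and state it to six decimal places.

-0.131554

Rules hold: Σm=0, L=16 even, 2≤6≤10.
N = 9·13·13 = 1521
Δ = 4!·4!·8!/17! = 1/15315300
Racah Σ t=0..4: t=0:+1/829440 t=1:−1/25920 t=2:+1/9216 t=3:−1/25920 t=4:+1/829440 = 7/207360
⇒ 3j(4 6 6; 0 0 0)² = 28/2431, sgn +1
Racah Σ t=1..4: t=1:−1/103680 t=2:+1/34560 t=3:−1/120960 t=4:+1/5806080 = 13/1161216
⇒ 3j(4 6 6; -1 -2 3)² = 65/5236, sgn -1
4πI² = N·(3j₀)²·(3jₘ)² = 7605/34969
I = -1·√(0.217478/4π) = -0.13155370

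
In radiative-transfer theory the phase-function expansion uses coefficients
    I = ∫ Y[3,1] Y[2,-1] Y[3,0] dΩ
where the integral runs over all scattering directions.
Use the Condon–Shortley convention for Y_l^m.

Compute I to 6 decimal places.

m-sum 0 ✓  L=8 even ✓  1≤3≤5 ✓
Π(2lᵢ+1) = 7×5×7 = 245
triangle coeff Δ(3,2,3) = 1/3780
Σ_t [0,2]: t=0:+1/24 t=1:−1/4 t=2:+1/24 = -1/6
(3j)²=4/105 [(3 2 3; 0 0 0)], sign=+1
Σ_t [0,1]: t=0:+1/8 t=1:−1/12 = 1/24
(3j)²=1/210 [(3 2 3; 1 -1 0)], sign=-1
⇒ 4πI² = 2/45
I = (-1)√(2/45/(4π)) = -0.05947080

-0.059471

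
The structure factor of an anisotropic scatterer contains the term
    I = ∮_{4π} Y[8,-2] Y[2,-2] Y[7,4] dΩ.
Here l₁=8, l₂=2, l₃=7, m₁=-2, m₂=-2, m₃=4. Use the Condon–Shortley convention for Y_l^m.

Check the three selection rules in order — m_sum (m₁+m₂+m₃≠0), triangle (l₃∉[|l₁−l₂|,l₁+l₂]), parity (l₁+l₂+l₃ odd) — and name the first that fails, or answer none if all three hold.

parity

Σmᵢ = 0  ✓
l₃∈[|l₁−l₂|,l₁+l₂]=[6,10], have l₃=7  ✓
Σlᵢ = 17 ⇒ odd  ✗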